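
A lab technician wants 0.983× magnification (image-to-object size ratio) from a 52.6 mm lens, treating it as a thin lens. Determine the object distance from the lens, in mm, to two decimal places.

106.11 mm

With m = dᵢ/dₒ and 1/f = 1/dₒ + 1/dᵢ, substituting dᵢ = m·dₒ gives 1/f = (1 + 1/m)/dₒ, hence dₒ = f·(1 + 1/m).
dₒ = 52.6 × (1 + 1/0.983) = 52.6 × 2.01729 ≈ 106.110 mm.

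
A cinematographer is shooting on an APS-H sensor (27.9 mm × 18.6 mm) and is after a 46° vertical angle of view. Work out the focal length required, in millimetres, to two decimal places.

21.91 mm

From α = 2·arctan(h/2f) we get f = h / (2·tan(α/2)).
With h = 18.6 mm and α/2 = 23°, tan(α/2) ≈ 0.42447, so f ≈ 18.6 / 0.84895 ≈ 21.9094 mm.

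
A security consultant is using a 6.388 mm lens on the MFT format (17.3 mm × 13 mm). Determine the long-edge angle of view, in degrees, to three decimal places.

107.108°

Angle of view α = 2·arctan(w/2f) with w = 17.3 mm and f = 6.388 mm.
w/2f = 1.35410; arctan(1.35410) ≈ 53.5542°, so α ≈ 107.1085°.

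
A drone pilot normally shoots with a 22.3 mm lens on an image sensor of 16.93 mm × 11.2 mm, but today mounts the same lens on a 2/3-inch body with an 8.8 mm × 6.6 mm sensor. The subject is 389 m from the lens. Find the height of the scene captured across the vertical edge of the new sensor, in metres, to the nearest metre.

The focal length stays 22.3 mm; the relevant sensor dimension is now h = 6.6 mm. Object distance dₒ = 389 m = 389000 mm.
Thin-lens field height W = h·(dₒ − f)/f = 6.6 × (389000 − 22.3)/22.3 ≈ 115123.445 mm = 115.123 m.

115 m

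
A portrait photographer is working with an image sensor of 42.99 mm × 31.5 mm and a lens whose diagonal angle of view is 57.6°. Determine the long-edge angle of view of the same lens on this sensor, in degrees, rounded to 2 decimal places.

Sensor diagonal = √(42.99² + 31.5²) = √2840.3901 ≈ 53.2953 mm.
From the diagonal AOV: f = 53.2953 / (2·tan(28.8°)) = 53.2953 / 1.09951 ≈ 48.4719 mm.
Long-edge AOV = 2·arctan(42.99 / (2 × 48.4719)) = 2·arctan(0.44345) ≈ 47.8300°.

47.83°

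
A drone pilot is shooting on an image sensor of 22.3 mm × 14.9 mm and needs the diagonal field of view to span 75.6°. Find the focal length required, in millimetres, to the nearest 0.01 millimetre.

17.29 mm

Sensor diagonal = √(22.3² + 14.9²) = √719.3000 ≈ 26.8198 mm.
From α = 2·arctan(d/2f) we get f = d / (2·tan(α/2)).
With d = 26.8198 mm and α/2 = 37.8°, tan(α/2) ≈ 0.77568, so f ≈ 26.8198 / 1.55136 ≈ 17.2879 mm.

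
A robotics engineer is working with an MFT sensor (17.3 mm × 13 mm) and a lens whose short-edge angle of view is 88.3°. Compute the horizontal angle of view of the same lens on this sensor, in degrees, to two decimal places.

From the short-edge AOV: f = 13 / (2·tan(44.15°)) = 13 / 1.94152 ≈ 6.6958 mm.
Horizontal AOV = 2·arctan(17.3 / (2 × 6.6958)) = 2·arctan(1.29186) ≈ 104.5146°.

104.51°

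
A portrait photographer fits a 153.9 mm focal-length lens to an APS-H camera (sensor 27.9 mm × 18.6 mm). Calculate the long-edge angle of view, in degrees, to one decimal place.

10.4°

Angle of view α = 2·arctan(w/2f) with w = 27.9 mm and f = 153.9 mm.
w/2f = 0.09064; arctan(0.09064) ≈ 5.1793°, so α ≈ 10.3586°.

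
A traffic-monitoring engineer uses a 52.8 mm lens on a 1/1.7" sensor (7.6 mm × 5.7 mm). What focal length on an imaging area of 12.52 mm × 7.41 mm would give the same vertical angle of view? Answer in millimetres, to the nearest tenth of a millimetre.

Equal angle of view means equal height/f ratio, so f₂ = f₁ · (height₂/height₁) = 52.8 × 7.41/5.7.
f₂ = 52.8 × 1.30000 ≈ 68.640 mm.

68.6 mm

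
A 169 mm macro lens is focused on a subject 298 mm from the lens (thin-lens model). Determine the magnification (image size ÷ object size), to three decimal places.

1.310×

Thin lens: 1/f = 1/dₒ + 1/dᵢ → 1/dᵢ = 1/169 − 1/298 = 0.0025615 mm⁻¹, so dᵢ ≈ 390.4031 mm.
Magnification m = dᵢ/dₒ = 390.4031/298 ≈ 1.31008.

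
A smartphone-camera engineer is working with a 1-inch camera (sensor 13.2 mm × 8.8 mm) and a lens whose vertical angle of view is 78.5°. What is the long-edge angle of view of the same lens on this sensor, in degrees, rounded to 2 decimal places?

From the vertical AOV: f = 8.8 / (2·tan(39.25°)) = 8.8 / 1.63407 ≈ 5.3853 mm.
Long-edge AOV = 2·arctan(13.2 / (2 × 5.3853)) = 2·arctan(1.22555) ≈ 101.5739°.

101.57°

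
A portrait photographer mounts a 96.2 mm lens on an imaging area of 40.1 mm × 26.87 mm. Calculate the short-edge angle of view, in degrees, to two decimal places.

15.90°

Angle of view α = 2·arctan(h/2f) with h = 26.87 mm and f = 96.2 mm.
h/2f = 0.13966; arctan(0.13966) ≈ 7.9503°, so α ≈ 15.9007°.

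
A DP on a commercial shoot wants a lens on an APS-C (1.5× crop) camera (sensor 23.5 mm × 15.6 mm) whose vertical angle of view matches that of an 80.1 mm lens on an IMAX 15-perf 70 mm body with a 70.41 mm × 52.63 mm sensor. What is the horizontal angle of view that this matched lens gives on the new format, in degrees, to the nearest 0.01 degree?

Equal vertical AOV ⇒ f₂ = f₁ · 15.6/52.63 = 80.1 × 0.29641 ≈ 23.7424 mm.
Horizontal AOV on the new format = 2·arctan(23.5 / (2 × 23.7424)) = 2·arctan(0.49490) ≈ 52.6613°.

52.66°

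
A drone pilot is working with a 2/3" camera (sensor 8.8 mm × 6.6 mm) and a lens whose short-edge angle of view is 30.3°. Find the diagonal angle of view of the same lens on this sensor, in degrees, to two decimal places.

48.58°

From the short-edge AOV: f = 6.6 / (2·tan(15.15°)) = 6.6 / 0.54151 ≈ 12.1880 mm.
Sensor diagonal = √(8.8² + 6.6²) = √121.0000 ≈ 11.0000 mm.
Diagonal AOV = 2·arctan(11.0000 / (2 × 12.1880)) = 2·arctan(0.45126) ≈ 48.5757°.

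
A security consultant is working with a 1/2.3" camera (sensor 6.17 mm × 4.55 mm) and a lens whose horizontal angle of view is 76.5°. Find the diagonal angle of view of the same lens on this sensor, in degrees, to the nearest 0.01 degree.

From the horizontal AOV: f = 6.17 / (2·tan(38.25°)) = 6.17 / 1.57667 ≈ 3.9133 mm.
Sensor diagonal = √(6.17² + 4.55²) = √58.7714 ≈ 7.6663 mm.
Diagonal AOV = 2·arctan(7.6663 / (2 × 3.9133)) = 2·arctan(0.97951) ≈ 88.8140°.

88.81°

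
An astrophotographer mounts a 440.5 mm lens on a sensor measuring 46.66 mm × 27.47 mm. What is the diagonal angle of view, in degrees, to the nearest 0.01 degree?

Sensor diagonal = √(46.66² + 27.47²) = √2931.7565 ≈ 54.1457 mm.
Angle of view α = 2·arctan(d/2f) with d = 54.1457 mm and f = 440.5 mm.
d/2f = 0.06146; arctan(0.06146) ≈ 3.5169°, so α ≈ 7.0339°.

7.03°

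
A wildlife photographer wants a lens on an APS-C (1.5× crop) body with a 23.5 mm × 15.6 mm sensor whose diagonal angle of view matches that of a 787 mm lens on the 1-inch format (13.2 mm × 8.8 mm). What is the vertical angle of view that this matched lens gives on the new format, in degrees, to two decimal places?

0.64°

Sensor diagonal = √(13.2² + 8.8²) = √251.6800 ≈ 15.8644 mm.
Sensor diagonal = √(23.5² + 15.6²) = √795.6100 ≈ 28.2066 mm.
Equal diagonal AOV ⇒ f₂ = f₁ · 28.2066/15.8644 = 787 × 1.77798 ≈ 1399.2667 mm.
Vertical AOV on the new format = 2·arctan(15.6 / (2 × 1399.2667)) = 2·arctan(0.00557) ≈ 0.6388°.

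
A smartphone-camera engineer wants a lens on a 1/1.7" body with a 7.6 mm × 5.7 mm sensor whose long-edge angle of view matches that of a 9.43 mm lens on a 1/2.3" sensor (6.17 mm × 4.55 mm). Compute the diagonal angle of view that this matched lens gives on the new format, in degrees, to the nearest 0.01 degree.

44.48°

Equal long-edge AOV ⇒ f₂ = f₁ · 7.6/6.17 = 9.43 × 1.23177 ≈ 11.6156 mm.
Sensor diagonal = √(7.6² + 5.7²) = √90.2500 ≈ 9.5000 mm.
Diagonal AOV on the new format = 2·arctan(9.5000 / (2 × 11.6156)) = 2·arctan(0.40893) ≈ 44.4827°.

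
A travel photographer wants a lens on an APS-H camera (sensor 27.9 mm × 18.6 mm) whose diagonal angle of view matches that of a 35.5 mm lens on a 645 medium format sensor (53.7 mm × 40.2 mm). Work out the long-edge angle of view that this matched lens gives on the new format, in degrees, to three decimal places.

76.343°

Sensor diagonal = √(53.7² + 40.2²) = √4499.7300 ≈ 67.0800 mm.
Sensor diagonal = √(27.9² + 18.6²) = √1124.3700 ≈ 33.5316 mm.
Equal diagonal AOV ⇒ f₂ = f₁ · 33.5316/67.0800 = 35.5 × 0.49987 ≈ 17.7456 mm.
Long-edge AOV on the new format = 2·arctan(27.9 / (2 × 17.7456)) = 2·arctan(0.78611) ≈ 76.3426°.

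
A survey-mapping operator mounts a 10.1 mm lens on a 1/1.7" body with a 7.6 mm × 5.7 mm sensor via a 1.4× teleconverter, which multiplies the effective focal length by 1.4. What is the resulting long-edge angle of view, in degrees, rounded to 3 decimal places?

30.085°

Effective focal length f = 10.1 × 1.4 = 14.14 mm.
α = 2·arctan(7.6 / (2 × 14.14)) = 2·arctan(0.26874) ≈ 30.0847°.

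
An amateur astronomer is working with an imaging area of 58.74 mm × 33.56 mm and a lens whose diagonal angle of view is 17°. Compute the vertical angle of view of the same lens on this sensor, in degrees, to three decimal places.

8.480°

Sensor diagonal = √(58.74² + 33.56²) = √4576.6612 ≈ 67.6510 mm.
From the diagonal AOV: f = 67.6510 / (2·tan(8.5°)) = 67.6510 / 0.29890 ≈ 226.3318 mm.
Vertical AOV = 2·arctan(33.56 / (2 × 226.3318)) = 2·arctan(0.07414) ≈ 8.4802°.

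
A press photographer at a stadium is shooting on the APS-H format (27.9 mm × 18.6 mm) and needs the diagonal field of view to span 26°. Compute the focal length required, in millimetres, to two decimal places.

Sensor diagonal = √(27.9² + 18.6²) = √1124.3700 ≈ 33.5316 mm.
From α = 2·arctan(d/2f) we get f = d / (2·tan(α/2)).
With d = 33.5316 mm and α/2 = 13°, tan(α/2) ≈ 0.23087, so f ≈ 33.5316 / 0.46174 ≈ 72.6207 mm.

72.62 mm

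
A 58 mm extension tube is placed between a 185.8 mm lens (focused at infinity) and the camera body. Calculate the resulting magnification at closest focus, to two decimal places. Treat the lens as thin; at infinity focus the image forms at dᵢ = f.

The tube moves the image plane from f to f + e, so dᵢ = 185.8 + 58 = 243.8 mm. Focus is achieved when 1/f = 1/dₒ + 1/dᵢ, giving dₒ = 1/(1/f − 1/(f+e)).
Magnification m = dᵢ/dₒ = (f+e)·(1/f − 1/(f+e)) = e/f = 58/185.8 ≈ 0.3122.

0.31×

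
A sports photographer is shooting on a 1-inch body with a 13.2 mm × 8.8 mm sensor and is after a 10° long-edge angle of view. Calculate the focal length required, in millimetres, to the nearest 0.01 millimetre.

From α = 2·arctan(w/2f) we get f = w / (2·tan(α/2)).
With w = 13.2 mm and α/2 = 5°, tan(α/2) ≈ 0.08749, so f ≈ 13.2 / 0.17498 ≈ 75.4383 mm.

75.44 mm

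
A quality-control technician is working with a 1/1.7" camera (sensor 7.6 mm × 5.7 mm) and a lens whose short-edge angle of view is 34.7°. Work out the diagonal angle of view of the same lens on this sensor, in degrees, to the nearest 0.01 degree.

55.01°

From the short-edge AOV: f = 5.7 / (2·tan(17.35°)) = 5.7 / 0.62485 ≈ 9.1223 mm.
Sensor diagonal = √(7.6² + 5.7²) = √90.2500 ≈ 9.5000 mm.
Diagonal AOV = 2·arctan(9.5000 / (2 × 9.1223)) = 2·arctan(0.52070) ≈ 55.0124°.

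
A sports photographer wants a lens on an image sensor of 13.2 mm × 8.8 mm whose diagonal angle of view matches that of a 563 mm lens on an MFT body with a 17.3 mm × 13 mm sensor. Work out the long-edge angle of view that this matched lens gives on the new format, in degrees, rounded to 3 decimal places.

1.832°

Sensor diagonal = √(17.3² + 13²) = √468.2900 ≈ 21.6400 mm.
Sensor diagonal = √(13.2² + 8.8²) = √251.6800 ≈ 15.8644 mm.
Equal diagonal AOV ⇒ f₂ = f₁ · 15.8644/21.6400 = 563 × 0.73311 ≈ 412.7388 mm.
Long-edge AOV on the new format = 2·arctan(13.2 / (2 × 412.7388)) = 2·arctan(0.01599) ≈ 1.8322°.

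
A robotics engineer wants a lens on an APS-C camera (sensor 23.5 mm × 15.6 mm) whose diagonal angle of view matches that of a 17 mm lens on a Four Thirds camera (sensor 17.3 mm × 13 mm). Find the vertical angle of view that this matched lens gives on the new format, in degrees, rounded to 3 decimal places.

Sensor diagonal = √(17.3² + 13²) = √468.2900 ≈ 21.6400 mm.
Sensor diagonal = √(23.5² + 15.6²) = √795.6100 ≈ 28.2066 mm.
Equal diagonal AOV ⇒ f₂ = f₁ · 28.2066/21.6400 = 17 × 1.30344 ≈ 22.1586 mm.
Vertical AOV on the new format = 2·arctan(15.6 / (2 × 22.1586)) = 2·arctan(0.35201) ≈ 38.7850°.

38.785°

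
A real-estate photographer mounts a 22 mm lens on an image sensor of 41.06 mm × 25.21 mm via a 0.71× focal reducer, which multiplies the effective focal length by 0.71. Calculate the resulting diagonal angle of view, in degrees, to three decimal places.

114.083°

Effective focal length f = 22 × 0.71 = 15.62 mm.
Sensor diagonal = √(41.06² + 25.21²) = √2321.4677 ≈ 48.1816 mm.
α = 2·arctan(48.182 / (2 × 15.62)) = 2·arctan(1.54231) ≈ 114.0829°.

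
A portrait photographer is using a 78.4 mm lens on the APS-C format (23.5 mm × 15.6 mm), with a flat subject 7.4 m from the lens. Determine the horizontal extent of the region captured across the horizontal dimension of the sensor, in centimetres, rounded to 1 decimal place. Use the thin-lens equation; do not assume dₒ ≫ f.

dₒ: 7.4 m = 7400 mm.
Similar triangles through the lens centre give W/dₒ = w/dᵢ; with 1/f = 1/dₒ + 1/dᵢ this gives W = w·(dₒ − f)/f.
W = 23.5 mm × (7400 − 78.4) / 78.4 = 23.5 × 93.3878 ≈ 2194.612 mm = 219.461 cm.

219.5 cm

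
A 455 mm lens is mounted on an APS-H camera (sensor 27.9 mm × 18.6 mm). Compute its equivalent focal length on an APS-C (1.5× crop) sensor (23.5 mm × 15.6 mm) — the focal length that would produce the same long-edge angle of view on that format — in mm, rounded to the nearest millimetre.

383 mm

Equal angle of view means equal width/f ratio, so f₂ = f₁ · (width₂/width₁) = 455 × 23.5/27.9.
f₂ = 455 × 0.84229 ≈ 383.244 mm.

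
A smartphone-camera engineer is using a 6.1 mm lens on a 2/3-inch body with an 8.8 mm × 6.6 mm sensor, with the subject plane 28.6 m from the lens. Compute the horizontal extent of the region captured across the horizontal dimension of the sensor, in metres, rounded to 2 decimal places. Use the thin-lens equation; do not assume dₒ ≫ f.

41.25 m

dₒ: 28.6 m = 28600 mm.
Similar triangles through the lens centre give W/dₒ = w/dᵢ; with 1/f = 1/dₒ + 1/dᵢ this gives W = w·(dₒ − f)/f.
W = 8.8 mm × (28600 − 6.1) / 6.1 = 8.8 × 4687.5246 ≈ 41250.216 mm = 41.2502 m.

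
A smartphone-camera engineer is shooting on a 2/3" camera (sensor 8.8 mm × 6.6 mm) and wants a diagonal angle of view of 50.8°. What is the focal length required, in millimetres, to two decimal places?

Sensor diagonal = √(8.8² + 6.6²) = √121.0000 ≈ 11.0000 mm.
From α = 2·arctan(d/2f) we get f = d / (2·tan(α/2)).
With d = 11.0000 mm and α/2 = 25.4°, tan(α/2) ≈ 0.47483, so f ≈ 11.0000 / 0.94967 ≈ 11.5830 mm.

11.58 mm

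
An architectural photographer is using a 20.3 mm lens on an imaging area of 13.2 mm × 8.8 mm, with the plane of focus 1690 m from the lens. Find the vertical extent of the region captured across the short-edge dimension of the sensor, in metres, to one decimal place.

732.6 m

dₒ: 1690 m = 1.69e+06 mm.
Similar triangles through the lens centre give W/dₒ = h/dᵢ; with 1/f = 1/dₒ + 1/dᵢ this gives W = h·(dₒ − f)/f.
W = 8.8 mm × (1.69e+06 − 20.3) / 20.3 = 8.8 × 83250.2315 ≈ 732602.037 mm = 732.602 m.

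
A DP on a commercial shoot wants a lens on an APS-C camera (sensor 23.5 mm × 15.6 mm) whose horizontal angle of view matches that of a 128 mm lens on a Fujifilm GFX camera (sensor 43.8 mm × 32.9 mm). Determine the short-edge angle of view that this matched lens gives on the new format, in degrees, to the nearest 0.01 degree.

12.96°

Equal horizontal AOV ⇒ f₂ = f₁ · 23.5/43.8 = 128 × 0.53653 ≈ 68.6758 mm.
Short-edge AOV on the new format = 2·arctan(15.6 / (2 × 68.6758)) = 2·arctan(0.11358) ≈ 12.9594°.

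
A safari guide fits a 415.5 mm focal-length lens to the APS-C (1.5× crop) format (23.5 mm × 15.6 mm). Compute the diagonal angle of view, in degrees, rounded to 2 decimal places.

3.89°

Sensor diagonal = √(23.5² + 15.6²) = √795.6100 ≈ 28.2066 mm.
Angle of view α = 2·arctan(d/2f) with d = 28.2066 mm and f = 415.5 mm.
d/2f = 0.03394; arctan(0.03394) ≈ 1.9440°, so α ≈ 3.8881°.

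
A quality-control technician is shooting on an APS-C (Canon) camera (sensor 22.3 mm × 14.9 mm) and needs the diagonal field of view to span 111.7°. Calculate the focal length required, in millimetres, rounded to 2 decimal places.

Sensor diagonal = √(22.3² + 14.9²) = √719.3000 ≈ 26.8198 mm.
From α = 2·arctan(d/2f) we get f = d / (2·tan(α/2)).
With d = 26.8198 mm and α/2 = 55.85°, tan(α/2) ≈ 1.47422, so f ≈ 26.8198 / 2.94844 ≈ 9.0963 mm.

9.10 mm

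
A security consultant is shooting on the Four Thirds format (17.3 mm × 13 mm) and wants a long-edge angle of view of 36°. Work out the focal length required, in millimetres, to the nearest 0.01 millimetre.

From α = 2·arctan(w/2f) we get f = w / (2·tan(α/2)).
With w = 17.3 mm and α/2 = 18°, tan(α/2) ≈ 0.32492, so f ≈ 17.3 / 0.64984 ≈ 26.6220 mm.

26.62 mm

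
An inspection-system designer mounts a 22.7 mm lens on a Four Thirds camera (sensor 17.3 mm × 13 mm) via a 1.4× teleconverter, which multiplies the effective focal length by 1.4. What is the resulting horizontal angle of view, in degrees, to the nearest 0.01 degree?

30.45°

Effective focal length f = 22.7 × 1.4 = 31.78 mm.
α = 2·arctan(17.3 / (2 × 31.78)) = 2·arctan(0.27218) ≈ 30.4523°.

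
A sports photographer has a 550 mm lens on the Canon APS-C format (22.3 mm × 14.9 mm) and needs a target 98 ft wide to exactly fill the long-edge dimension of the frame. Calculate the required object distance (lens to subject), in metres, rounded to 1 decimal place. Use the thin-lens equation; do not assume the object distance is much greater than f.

737.3 m

W: 98 ft × 304.8 mm/ft = 29870.40 mm.
Magnification m = w/W = dᵢ/dₒ; combined with 1/f = 1/dₒ + 1/dᵢ this gives dₒ = f·(1 + W/w).
dₒ = 550 mm × (1 + 29870.4/22.3) = 550 × 1340.4798 ≈ 737263.878 mm = 737.264 m.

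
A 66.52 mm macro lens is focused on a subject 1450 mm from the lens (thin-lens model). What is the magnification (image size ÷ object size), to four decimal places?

0.0481×

Thin lens: 1/f = 1/dₒ + 1/dᵢ → 1/dᵢ = 1/66.52 − 1/1450 = 0.0143434 mm⁻¹, so dᵢ ≈ 69.7184 mm.
Magnification m = dᵢ/dₒ = 69.7184/1450 ≈ 0.04808.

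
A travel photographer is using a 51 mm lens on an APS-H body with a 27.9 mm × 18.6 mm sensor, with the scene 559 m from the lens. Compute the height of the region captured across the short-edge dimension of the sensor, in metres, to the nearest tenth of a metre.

dₒ: 559 m = 559000 mm.
Similar triangles through the lens centre give W/dₒ = h/dᵢ; with 1/f = 1/dₒ + 1/dᵢ this gives W = h·(dₒ − f)/f.
W = 18.6 mm × (559000 − 51) / 51 = 18.6 × 10959.7843 ≈ 203851.988 mm = 203.852 m.

203.9 m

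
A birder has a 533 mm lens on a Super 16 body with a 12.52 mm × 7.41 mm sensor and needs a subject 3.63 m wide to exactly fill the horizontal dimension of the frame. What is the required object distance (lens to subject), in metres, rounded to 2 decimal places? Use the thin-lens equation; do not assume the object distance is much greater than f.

W: 3.63 m = 3630 mm.
Magnification m = w/W = dᵢ/dₒ; combined with 1/f = 1/dₒ + 1/dᵢ this gives dₒ = f·(1 + W/w).
dₒ = 533 mm × (1 + 3630/12.52) = 533 × 290.9361 ≈ 155068.942 mm = 155.069 m.

155.07 m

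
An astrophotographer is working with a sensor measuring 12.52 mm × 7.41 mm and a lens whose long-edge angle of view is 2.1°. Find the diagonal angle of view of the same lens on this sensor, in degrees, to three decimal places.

2.440°

From the long-edge AOV: f = 12.52 / (2·tan(1.05°)) = 12.52 / 0.03666 ≈ 341.5537 mm.
Sensor diagonal = √(12.52² + 7.41²) = √211.6585 ≈ 14.5485 mm.
Diagonal AOV = 2·arctan(14.5485 / (2 × 341.5537)) = 2·arctan(0.02130) ≈ 2.4401°.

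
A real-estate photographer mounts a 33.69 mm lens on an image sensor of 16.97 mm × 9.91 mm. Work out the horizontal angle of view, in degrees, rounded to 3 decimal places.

Angle of view α = 2·arctan(w/2f) with w = 16.97 mm and f = 33.69 mm.
w/2f = 0.25186; arctan(0.25186) ≈ 14.1362°, so α ≈ 28.2725°.

28.272°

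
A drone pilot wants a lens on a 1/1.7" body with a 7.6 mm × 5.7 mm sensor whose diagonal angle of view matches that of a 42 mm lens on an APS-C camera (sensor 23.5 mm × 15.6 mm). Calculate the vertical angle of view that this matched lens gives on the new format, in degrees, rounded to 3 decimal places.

Sensor diagonal = √(23.5² + 15.6²) = √795.6100 ≈ 28.2066 mm.
Sensor diagonal = √(7.6² + 5.7²) = √90.2500 ≈ 9.5000 mm.
Equal diagonal AOV ⇒ f₂ = f₁ · 9.5000/28.2066 = 42 × 0.33680 ≈ 14.1456 mm.
Vertical AOV on the new format = 2·arctan(5.7 / (2 × 14.1456)) = 2·arctan(0.20148) ≈ 22.7824°.

22.782°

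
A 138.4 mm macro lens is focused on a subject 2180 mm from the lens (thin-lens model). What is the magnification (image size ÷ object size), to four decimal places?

0.0678×

Thin lens: 1/f = 1/dₒ + 1/dᵢ → 1/dᵢ = 1/138.4 − 1/2180 = 0.0067667 mm⁻¹, so dᵢ ≈ 147.7821 mm.
Magnification m = dᵢ/dₒ = 147.7821/2180 ≈ 0.06779.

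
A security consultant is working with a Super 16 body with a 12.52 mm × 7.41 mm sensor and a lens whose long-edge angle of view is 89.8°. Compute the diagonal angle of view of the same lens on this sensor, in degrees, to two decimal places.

98.37°

From the long-edge AOV: f = 12.52 / (2·tan(44.9°)) = 12.52 / 1.99303 ≈ 6.2819 mm.
Sensor diagonal = √(12.52² + 7.41²) = √211.6585 ≈ 14.5485 mm.
Diagonal AOV = 2·arctan(14.5485 / (2 × 6.2819)) = 2·arctan(1.15797) ≈ 98.3735°.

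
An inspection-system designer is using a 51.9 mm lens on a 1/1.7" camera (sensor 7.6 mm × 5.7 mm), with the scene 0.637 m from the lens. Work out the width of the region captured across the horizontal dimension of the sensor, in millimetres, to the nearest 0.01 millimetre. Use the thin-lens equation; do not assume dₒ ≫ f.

85.68 mm

dₒ: 0.637 m = 637 mm.
Similar triangles through the lens centre give W/dₒ = w/dᵢ; with 1/f = 1/dₒ + 1/dᵢ this gives W = w·(dₒ − f)/f.
W = 7.6 mm × (637 − 51.9) / 51.9 = 7.6 × 11.2736 ≈ 85.679 mm.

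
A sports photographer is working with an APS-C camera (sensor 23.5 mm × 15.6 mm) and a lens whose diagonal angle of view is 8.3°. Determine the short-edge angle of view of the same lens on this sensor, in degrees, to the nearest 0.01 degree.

4.60°

Sensor diagonal = √(23.5² + 15.6²) = √795.6100 ≈ 28.2066 mm.
From the diagonal AOV: f = 28.2066 / (2·tan(4.15°)) = 28.2066 / 0.14512 ≈ 194.3722 mm.
Short-edge AOV = 2·arctan(15.6 / (2 × 194.3722)) = 2·arctan(0.04013) ≈ 4.5960°.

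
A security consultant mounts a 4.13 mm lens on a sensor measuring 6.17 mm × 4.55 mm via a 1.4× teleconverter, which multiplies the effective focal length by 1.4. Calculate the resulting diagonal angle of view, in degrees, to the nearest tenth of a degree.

67.1°

Effective focal length f = 4.13 × 1.4 = 5.782 mm.
Sensor diagonal = √(6.17² + 4.55²) = √58.7714 ≈ 7.6663 mm.
α = 2·arctan(7.666 / (2 × 5.782)) = 2·arctan(0.66294) ≈ 67.0841°.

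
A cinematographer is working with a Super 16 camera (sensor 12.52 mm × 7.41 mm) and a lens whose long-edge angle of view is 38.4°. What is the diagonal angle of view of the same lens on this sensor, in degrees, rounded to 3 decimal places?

From the long-edge AOV: f = 12.52 / (2·tan(19.2°)) = 12.52 / 0.69647 ≈ 17.9763 mm.
Sensor diagonal = √(12.52² + 7.41²) = √211.6585 ≈ 14.5485 mm.
Diagonal AOV = 2·arctan(14.5485 / (2 × 17.9763)) = 2·arctan(0.40466) ≈ 44.0622°.

44.062°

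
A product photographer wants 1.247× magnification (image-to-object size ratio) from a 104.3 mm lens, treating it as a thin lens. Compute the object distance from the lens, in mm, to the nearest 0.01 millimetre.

187.94 mm

With m = dᵢ/dₒ and 1/f = 1/dₒ + 1/dᵢ, substituting dᵢ = m·dₒ gives 1/f = (1 + 1/m)/dₒ, hence dₒ = f·(1 + 1/m).
dₒ = 104.3 × (1 + 1/1.247) = 104.3 × 1.80192 ≈ 187.941 mm.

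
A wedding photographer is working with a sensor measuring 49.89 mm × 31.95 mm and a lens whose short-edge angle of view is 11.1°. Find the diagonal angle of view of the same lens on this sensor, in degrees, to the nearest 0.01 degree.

From the short-edge AOV: f = 31.95 / (2·tan(5.55°)) = 31.95 / 0.19434 ≈ 164.4028 mm.
Sensor diagonal = √(49.89² + 31.95²) = √3509.8146 ≈ 59.2437 mm.
Diagonal AOV = 2·arctan(59.2437 / (2 × 164.4028)) = 2·arctan(0.18018) ≈ 20.4278°.

20.43°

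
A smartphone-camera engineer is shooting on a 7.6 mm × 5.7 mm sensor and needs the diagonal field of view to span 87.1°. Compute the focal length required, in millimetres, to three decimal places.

Sensor diagonal = √(7.6² + 5.7²) = √90.2500 ≈ 9.5000 mm.
From α = 2·arctan(d/2f) we get f = d / (2·tan(α/2)).
With d = 9.5000 mm and α/2 = 43.55°, tan(α/2) ≈ 0.95062, so f ≈ 9.5000 / 1.90125 ≈ 4.9967 mm.

4.997 mm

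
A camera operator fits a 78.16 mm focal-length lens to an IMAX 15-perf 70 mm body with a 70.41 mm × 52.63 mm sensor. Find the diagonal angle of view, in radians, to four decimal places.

1.0245 rad

Sensor diagonal = √(70.41² + 52.63²) = √7727.4850 ≈ 87.9061 mm.
Angle of view α = 2·arctan(d/2f) with d = 87.9061 mm and f = 78.16 mm.
d/2f = 0.56235; arctan(0.56235) ≈ 0.5123 rad, so α ≈ 1.0245 rad.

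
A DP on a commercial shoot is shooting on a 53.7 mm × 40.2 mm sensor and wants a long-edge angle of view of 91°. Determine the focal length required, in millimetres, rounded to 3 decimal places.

From α = 2·arctan(w/2f) we get f = w / (2·tan(α/2)).
With w = 53.7 mm and α/2 = 45.5°, tan(α/2) ≈ 1.01761, so f ≈ 53.7 / 2.03521 ≈ 26.3854 mm.

26.385 mm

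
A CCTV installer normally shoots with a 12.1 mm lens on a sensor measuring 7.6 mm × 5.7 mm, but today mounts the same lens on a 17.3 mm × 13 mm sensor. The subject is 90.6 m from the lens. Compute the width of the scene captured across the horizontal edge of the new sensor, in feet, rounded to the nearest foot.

The focal length stays 12.1 mm; the relevant sensor dimension is now w = 17.3 mm. Object distance dₒ = 90.6 m = 90600 mm.
Thin-lens field width W = w·(dₒ − f)/f = 17.3 × (90600 − 12.1)/12.1 ≈ 129518.237 mm = 129518.237/304.8 ft = 424.929 ft.

425 ft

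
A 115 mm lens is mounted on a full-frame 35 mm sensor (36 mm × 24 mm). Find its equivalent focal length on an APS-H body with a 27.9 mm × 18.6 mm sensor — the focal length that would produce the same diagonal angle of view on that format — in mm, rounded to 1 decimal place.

Sensor diagonal = √(36² + 24²) = √1872.0000 ≈ 43.2666 mm.
Sensor diagonal = √(27.9² + 18.6²) = √1124.3700 ≈ 33.5316 mm.
Equal angle of view means equal diagonal/f ratio, so f₂ = f₁ · (diagonal₂/diagonal₁) = 115 × 33.5316/43.2666.
f₂ = 115 × 0.77500 ≈ 89.125 mm.

89.1 mm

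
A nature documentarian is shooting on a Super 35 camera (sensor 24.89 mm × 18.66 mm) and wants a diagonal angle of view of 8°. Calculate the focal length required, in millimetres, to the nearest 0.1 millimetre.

Sensor diagonal = √(24.89² + 18.66²) = √967.7077 ≈ 31.1080 mm.
From α = 2·arctan(d/2f) we get f = d / (2·tan(α/2)).
With d = 31.1080 mm and α/2 = 4°, tan(α/2) ≈ 0.06993, so f ≈ 31.1080 / 0.13985 ≈ 222.4326 mm.

222.4 mm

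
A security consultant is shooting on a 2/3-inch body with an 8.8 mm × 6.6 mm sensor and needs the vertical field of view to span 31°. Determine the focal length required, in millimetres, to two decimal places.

From α = 2·arctan(h/2f) we get f = h / (2·tan(α/2)).
With h = 6.6 mm and α/2 = 15.5°, tan(α/2) ≈ 0.27732, so f ≈ 6.6 / 0.55465 ≈ 11.8994 mm.

11.90 mm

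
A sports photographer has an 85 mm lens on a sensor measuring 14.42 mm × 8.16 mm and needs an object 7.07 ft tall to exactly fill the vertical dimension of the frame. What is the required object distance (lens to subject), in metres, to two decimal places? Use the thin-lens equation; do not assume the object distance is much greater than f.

22.53 m

W: 7.07 ft × 304.8 mm/ft = 2154.94 mm.
Magnification m = h/W = dᵢ/dₒ; combined with 1/f = 1/dₒ + 1/dᵢ this gives dₒ = f·(1 + W/h).
dₒ = 85 mm × (1 + 2154.94/8.16) = 85 × 265.0853 ≈ 22532.249 mm = 22.5322 m.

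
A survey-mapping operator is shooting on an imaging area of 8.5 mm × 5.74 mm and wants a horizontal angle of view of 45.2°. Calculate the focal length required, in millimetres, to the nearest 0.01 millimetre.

10.21 mm

From α = 2·arctan(w/2f) we get f = w / (2·tan(α/2)).
With w = 8.5 mm and α/2 = 22.6°, tan(α/2) ≈ 0.41626, so f ≈ 8.5 / 0.83252 ≈ 10.2100 mm.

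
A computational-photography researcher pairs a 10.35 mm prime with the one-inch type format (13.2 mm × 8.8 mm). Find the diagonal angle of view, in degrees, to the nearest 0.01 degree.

74.93°

Sensor diagonal = √(13.2² + 8.8²) = √251.6800 ≈ 15.8644 mm.
Angle of view α = 2·arctan(d/2f) with d = 15.8644 mm and f = 10.35 mm.
d/2f = 0.76640; arctan(0.76640) ≈ 37.4665°, so α ≈ 74.9329°.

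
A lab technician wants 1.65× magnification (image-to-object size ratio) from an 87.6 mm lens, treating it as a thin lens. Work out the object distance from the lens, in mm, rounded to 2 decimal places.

With m = dᵢ/dₒ and 1/f = 1/dₒ + 1/dᵢ, substituting dᵢ = m·dₒ gives 1/f = (1 + 1/m)/dₒ, hence dₒ = f·(1 + 1/m).
dₒ = 87.6 × (1 + 1/1.65) = 87.6 × 1.60606 ≈ 140.691 mm.

140.69 mm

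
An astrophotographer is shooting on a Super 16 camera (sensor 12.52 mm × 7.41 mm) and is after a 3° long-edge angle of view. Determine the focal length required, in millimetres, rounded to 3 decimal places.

From α = 2·arctan(w/2f) we get f = w / (2·tan(α/2)).
With w = 12.52 mm and α/2 = 1.5°, tan(α/2) ≈ 0.02619, so f ≈ 12.52 / 0.05237 ≈ 239.0598 mm.

239.060 mm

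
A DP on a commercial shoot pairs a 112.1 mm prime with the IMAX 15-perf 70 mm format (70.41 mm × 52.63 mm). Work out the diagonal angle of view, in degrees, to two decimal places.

Sensor diagonal = √(70.41² + 52.63²) = √7727.4850 ≈ 87.9061 mm.
Angle of view α = 2·arctan(d/2f) with d = 87.9061 mm and f = 112.1 mm.
d/2f = 0.39209; arctan(0.39209) ≈ 21.4095°, so α ≈ 42.8191°.

42.82°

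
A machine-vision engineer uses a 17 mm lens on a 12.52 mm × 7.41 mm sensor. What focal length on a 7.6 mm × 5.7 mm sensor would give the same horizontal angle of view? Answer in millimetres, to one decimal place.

Equal angle of view means equal width/f ratio, so f₂ = f₁ · (width₂/width₁) = 17 × 7.6/12.52.
f₂ = 17 × 0.60703 ≈ 10.319 mm.

10.3 mm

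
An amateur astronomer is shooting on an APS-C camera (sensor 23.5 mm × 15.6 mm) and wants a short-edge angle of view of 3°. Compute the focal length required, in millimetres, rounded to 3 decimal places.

297.870 mm

From α = 2·arctan(h/2f) we get f = h / (2·tan(α/2)).
With h = 15.6 mm and α/2 = 1.5°, tan(α/2) ≈ 0.02619, so f ≈ 15.6 / 0.05237 ≈ 297.8700 mm.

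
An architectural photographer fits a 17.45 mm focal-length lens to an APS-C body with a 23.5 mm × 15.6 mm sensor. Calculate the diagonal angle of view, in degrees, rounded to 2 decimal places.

Sensor diagonal = √(23.5² + 15.6²) = √795.6100 ≈ 28.2066 mm.
Angle of view α = 2·arctan(d/2f) with d = 28.2066 mm and f = 17.45 mm.
d/2f = 0.80821; arctan(0.80821) ≈ 38.9455°, so α ≈ 77.8910°.

77.89°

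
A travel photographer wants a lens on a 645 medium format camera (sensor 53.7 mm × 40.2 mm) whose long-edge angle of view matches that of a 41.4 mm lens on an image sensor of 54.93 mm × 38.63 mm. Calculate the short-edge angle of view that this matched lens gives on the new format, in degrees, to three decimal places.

52.821°

Equal long-edge AOV ⇒ f₂ = f₁ · 53.7/54.93 = 41.4 × 0.97761 ≈ 40.4730 mm.
Short-edge AOV on the new format = 2·arctan(40.2 / (2 × 40.4730)) = 2·arctan(0.49663) ≈ 52.8205°.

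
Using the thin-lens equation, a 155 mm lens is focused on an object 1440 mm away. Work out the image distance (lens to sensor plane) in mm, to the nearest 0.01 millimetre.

1/dᵢ = 1/f − 1/dₒ = 1/155 − 1/1440 = 0.0057572 mm⁻¹.
dᵢ = 1/0.0057572 ≈ 173.6965 mm.

173.70 mm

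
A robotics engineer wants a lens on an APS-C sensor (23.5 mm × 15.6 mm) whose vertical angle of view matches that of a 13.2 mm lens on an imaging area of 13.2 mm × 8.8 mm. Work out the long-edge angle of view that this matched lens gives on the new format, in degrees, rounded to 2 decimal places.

Equal vertical AOV ⇒ f₂ = f₁ · 15.6/8.8 = 13.2 × 1.77273 ≈ 23.4000 mm.
Long-edge AOV on the new format = 2·arctan(23.5 / (2 × 23.4000)) = 2·arctan(0.50214) ≈ 53.3258°.

53.33°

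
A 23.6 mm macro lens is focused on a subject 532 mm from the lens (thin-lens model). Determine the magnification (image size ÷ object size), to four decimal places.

0.0464×

Thin lens: 1/f = 1/dₒ + 1/dᵢ → 1/dᵢ = 1/23.6 − 1/532 = 0.0404932 mm⁻¹, so dᵢ ≈ 24.6955 mm.
Magnification m = dᵢ/dₒ = 24.6955/532 ≈ 0.04642.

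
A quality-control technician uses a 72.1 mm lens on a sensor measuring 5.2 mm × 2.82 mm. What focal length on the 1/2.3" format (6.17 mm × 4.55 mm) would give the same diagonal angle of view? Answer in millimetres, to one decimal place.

93.4 mm

Sensor diagonal = √(5.2² + 2.82²) = √34.9924 ≈ 5.9154 mm.
Sensor diagonal = √(6.17² + 4.55²) = √58.7714 ≈ 7.6663 mm.
Equal angle of view means equal diagonal/f ratio, so f₂ = f₁ · (diagonal₂/diagonal₁) = 72.1 × 7.6663/5.9154.
f₂ = 72.1 × 1.29597 ≈ 93.440 mm.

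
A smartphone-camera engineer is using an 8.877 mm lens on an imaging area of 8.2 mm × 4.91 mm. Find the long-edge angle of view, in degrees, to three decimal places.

49.581°

Angle of view α = 2·arctan(w/2f) with w = 8.2 mm and f = 8.877 mm.
w/2f = 0.46187; arctan(0.46187) ≈ 24.7907°, so α ≈ 49.5814°.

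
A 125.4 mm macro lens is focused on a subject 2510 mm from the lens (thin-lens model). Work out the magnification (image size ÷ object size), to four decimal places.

Thin lens: 1/f = 1/dₒ + 1/dᵢ → 1/dᵢ = 1/125.4 − 1/2510 = 0.0075761 mm⁻¹, so dᵢ ≈ 131.9945 mm.
Magnification m = dᵢ/dₒ = 131.9945/2510 ≈ 0.05259.

0.0526×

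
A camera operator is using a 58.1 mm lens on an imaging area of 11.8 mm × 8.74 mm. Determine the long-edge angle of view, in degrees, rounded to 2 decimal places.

Angle of view α = 2·arctan(w/2f) with w = 11.8 mm and f = 58.1 mm.
w/2f = 0.10155; arctan(0.10155) ≈ 5.7985°, so α ≈ 11.5969°.

11.60°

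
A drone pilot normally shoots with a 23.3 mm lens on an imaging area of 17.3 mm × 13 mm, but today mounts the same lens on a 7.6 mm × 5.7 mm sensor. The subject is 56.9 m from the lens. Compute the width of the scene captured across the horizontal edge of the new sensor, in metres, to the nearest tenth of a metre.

18.6 m

The focal length stays 23.3 mm; the relevant sensor dimension is now w = 7.6 mm. Object distance dₒ = 56.9 m = 56900 mm.
Thin-lens field width W = w·(dₒ − f)/f = 7.6 × (56900 − 23.3)/23.3 ≈ 18552.057 mm = 18.5521 m.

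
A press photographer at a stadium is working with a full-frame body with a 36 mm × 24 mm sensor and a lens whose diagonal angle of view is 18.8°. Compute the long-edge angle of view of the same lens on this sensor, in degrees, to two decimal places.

15.69°

Sensor diagonal = √(36² + 24²) = √1872.0000 ≈ 43.2666 mm.
From the diagonal AOV: f = 43.2666 / (2·tan(9.4°)) = 43.2666 / 0.33110 ≈ 130.6762 mm.
Long-edge AOV = 2·arctan(36 / (2 × 130.6762)) = 2·arctan(0.13775) ≈ 15.6857°.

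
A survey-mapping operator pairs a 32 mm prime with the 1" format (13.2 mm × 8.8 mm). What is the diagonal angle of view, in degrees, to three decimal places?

Sensor diagonal = √(13.2² + 8.8²) = √251.6800 ≈ 15.8644 mm.
Angle of view α = 2·arctan(d/2f) with d = 15.8644 mm and f = 32 mm.
d/2f = 0.24788; arctan(0.24788) ≈ 13.9220°, so α ≈ 27.8439°.

27.844°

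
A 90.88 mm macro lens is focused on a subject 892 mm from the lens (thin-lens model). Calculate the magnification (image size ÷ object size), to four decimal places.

0.1134×

Thin lens: 1/f = 1/dₒ + 1/dᵢ → 1/dᵢ = 1/90.88 − 1/892 = 0.0098824 mm⁻¹, so dᵢ ≈ 101.1895 mm.
Magnification m = dᵢ/dₒ = 101.1895/892 ≈ 0.11344.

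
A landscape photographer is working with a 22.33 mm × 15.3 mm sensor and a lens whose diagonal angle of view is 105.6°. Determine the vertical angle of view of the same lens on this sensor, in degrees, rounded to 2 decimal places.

Sensor diagonal = √(22.33² + 15.3²) = √732.7189 ≈ 27.0688 mm.
From the diagonal AOV: f = 27.0688 / (2·tan(52.8°)) = 27.0688 / 2.63490 ≈ 10.2732 mm.
Vertical AOV = 2·arctan(15.3 / (2 × 10.2732)) = 2·arctan(0.74466) ≈ 73.3471°.

73.35°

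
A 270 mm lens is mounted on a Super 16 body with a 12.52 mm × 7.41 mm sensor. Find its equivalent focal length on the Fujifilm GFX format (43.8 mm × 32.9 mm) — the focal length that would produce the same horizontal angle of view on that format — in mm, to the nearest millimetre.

Equal angle of view means equal width/f ratio, so f₂ = f₁ · (width₂/width₁) = 270 × 43.8/12.52.
f₂ = 270 × 3.49840 ≈ 944.569 mm.

945 mm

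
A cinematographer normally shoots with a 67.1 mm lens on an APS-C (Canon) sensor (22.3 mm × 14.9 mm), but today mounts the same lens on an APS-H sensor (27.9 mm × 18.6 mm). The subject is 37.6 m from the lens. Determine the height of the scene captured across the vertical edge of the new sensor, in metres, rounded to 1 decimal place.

10.4 m

The focal length stays 67.1 mm; the relevant sensor dimension is now h = 18.6 mm. Object distance dₒ = 37.6 m = 37600 mm.
Thin-lens field height W = h·(dₒ − f)/f = 18.6 × (37600 − 67.1)/67.1 ≈ 10404.053 mm = 10.4041 m.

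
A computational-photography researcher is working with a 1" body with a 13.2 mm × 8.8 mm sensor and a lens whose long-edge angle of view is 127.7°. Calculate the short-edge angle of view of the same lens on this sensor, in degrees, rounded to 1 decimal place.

From the long-edge AOV: f = 13.2 / (2·tan(63.85°)) = 13.2 / 4.07351 ≈ 3.2405 mm.
Short-edge AOV = 2·arctan(8.8 / (2 × 3.2405)) = 2·arctan(1.35784) ≈ 107.2592°.

107.3°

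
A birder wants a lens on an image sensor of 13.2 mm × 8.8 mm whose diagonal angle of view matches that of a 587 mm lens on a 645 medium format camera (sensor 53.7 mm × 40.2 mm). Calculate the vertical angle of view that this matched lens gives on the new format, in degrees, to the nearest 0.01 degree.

3.63°

Sensor diagonal = √(53.7² + 40.2²) = √4499.7300 ≈ 67.0800 mm.
Sensor diagonal = √(13.2² + 8.8²) = √251.6800 ≈ 15.8644 mm.
Equal diagonal AOV ⇒ f₂ = f₁ · 15.8644/67.0800 = 587 × 0.23650 ≈ 138.8255 mm.
Vertical AOV on the new format = 2·arctan(8.8 / (2 × 138.8255)) = 2·arctan(0.03169) ≈ 3.6307°.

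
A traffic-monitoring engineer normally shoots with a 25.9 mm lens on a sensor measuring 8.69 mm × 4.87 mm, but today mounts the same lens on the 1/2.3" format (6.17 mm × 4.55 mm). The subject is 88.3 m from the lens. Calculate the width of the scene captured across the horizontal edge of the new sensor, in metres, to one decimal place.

The focal length stays 25.9 mm; the relevant sensor dimension is now w = 6.17 mm. Object distance dₒ = 88.3 m = 88300 mm.
Thin-lens field width W = w·(dₒ − f)/f = 6.17 × (88300 − 25.9)/25.9 ≈ 21029.004 mm = 21.029 m.

21.0 m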